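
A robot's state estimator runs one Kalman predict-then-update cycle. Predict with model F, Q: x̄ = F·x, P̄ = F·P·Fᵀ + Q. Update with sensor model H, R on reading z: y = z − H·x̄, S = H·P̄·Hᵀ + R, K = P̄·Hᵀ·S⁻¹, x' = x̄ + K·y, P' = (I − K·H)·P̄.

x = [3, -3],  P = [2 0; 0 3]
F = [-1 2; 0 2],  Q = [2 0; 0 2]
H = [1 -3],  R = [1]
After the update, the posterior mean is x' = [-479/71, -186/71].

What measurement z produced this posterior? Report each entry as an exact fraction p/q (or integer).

z = [1]

x̄ = F·x = [-9, -6]
P̄ = F·P·Fᵀ + Q = [16 12; 12 14]
S = H·P̄·Hᵀ + R = [71]
K = P̄·Hᵀ·S⁻¹ = [-20/71; -30/71]
x' − x̄ = [160/71, 240/71] = K·y
y = (KᵀK)⁻¹·Kᵀ·(x' − x̄) = [-8]
z = y + H·x̄ = [-8] + [9] = [1]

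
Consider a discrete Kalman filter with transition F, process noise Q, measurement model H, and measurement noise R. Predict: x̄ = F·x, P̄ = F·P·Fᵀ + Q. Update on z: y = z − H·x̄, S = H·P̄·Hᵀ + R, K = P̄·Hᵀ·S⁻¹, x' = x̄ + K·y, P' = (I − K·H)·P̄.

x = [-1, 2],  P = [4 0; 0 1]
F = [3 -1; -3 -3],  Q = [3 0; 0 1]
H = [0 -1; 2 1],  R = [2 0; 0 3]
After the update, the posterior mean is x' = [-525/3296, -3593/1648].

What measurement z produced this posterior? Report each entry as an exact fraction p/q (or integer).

z = [2, -2]

x̄ = F·x = [-5, -3]
P̄ = F·P·Fᵀ + Q = [40 -33; -33 46]
S = H·P̄·Hᵀ + R = [48 20; 20 77]
K = P̄·Hᵀ·S⁻¹ = [1601/3296 399/824; -1571/1648 -5/412]
x' − x̄ = [15955/3296, 1351/1648] = K·y
y = (KᵀK)⁻¹·Kᵀ·(x' − x̄) = [-1, 11]
z = y + H·x̄ = [-1, 11] + [3, -13] = [2, -2]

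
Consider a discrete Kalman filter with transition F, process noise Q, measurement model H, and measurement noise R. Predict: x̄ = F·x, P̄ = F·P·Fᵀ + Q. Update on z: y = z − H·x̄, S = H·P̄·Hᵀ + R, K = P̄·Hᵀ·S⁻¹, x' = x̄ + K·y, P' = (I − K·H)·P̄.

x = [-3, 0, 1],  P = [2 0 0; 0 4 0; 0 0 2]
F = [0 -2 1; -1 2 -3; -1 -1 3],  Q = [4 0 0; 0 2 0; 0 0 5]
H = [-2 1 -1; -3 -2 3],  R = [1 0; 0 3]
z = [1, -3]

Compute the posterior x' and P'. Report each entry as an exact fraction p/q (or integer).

x̄ = F·x = [1, 0, 6]
P̄ = F·P·Fᵀ + Q = [22 -22 14; -22 38 -24; 14 -24 29]
y = z − H·x̄ = [9, -18]
S = H·P̄·Hᵀ + R = [348 -215; -215 386]
K = P̄·Hᵀ·S⁻¹ = [-26580/88103 -10240/88103; 23286/88103 -5746/88103; -11271/88103 14949/88103]
x' = x̄ + K·y = [33203/88103, 313002/88103, 158097/88103]
P' = (I − K·H)·P̄ = [16666/88103 39534/88103 32782/88103; 39534/88103 408426/88103 306072/88103; 32782/88103 306072/88103 251779/88103]

x' = [33203/88103, 313002/88103, 158097/88103]
P' = [16666/88103 39534/88103 32782/88103; 39534/88103 408426/88103 306072/88103; 32782/88103 306072/88103 251779/88103]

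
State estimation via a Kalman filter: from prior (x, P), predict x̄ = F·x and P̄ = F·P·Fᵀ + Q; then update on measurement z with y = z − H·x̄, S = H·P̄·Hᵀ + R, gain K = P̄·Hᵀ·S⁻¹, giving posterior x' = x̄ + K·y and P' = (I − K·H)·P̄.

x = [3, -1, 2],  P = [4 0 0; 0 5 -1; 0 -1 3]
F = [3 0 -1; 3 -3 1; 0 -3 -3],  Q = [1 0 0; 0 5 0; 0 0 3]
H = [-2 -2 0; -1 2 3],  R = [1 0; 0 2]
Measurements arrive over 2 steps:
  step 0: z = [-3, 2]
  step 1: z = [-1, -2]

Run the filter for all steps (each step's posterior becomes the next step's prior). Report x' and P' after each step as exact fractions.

step 0: x' = [-951207/557783, 1807212/557783, -1159791/557783], P' = [4987796/557783 -4919010/557783 4907964/557783; -4919010/557783 4989385/557783 -4931760/557783; 4907964/557783 -4931760/557783 5013330/557783]
step 1: x' = [74481825381/92898620227, -22234066167/92898620227, -35168503527/92898620227], P' = [122291184586/92898620227 -115226349795/92898620227 113820337602/92898620227; -115226349795/92898620227 131197625507/92898620227 -121752345609/92898620227; 113820337602/92898620227 -121752345609/92898620227 135031084176/92898620227]

step 0: x̄ = F·x = [7, 14, -3]
step 0: P̄ = F·P·Fᵀ + Q = [40 30 6; 30 95 30; 6 30 57]
step 0: y = z − H·x̄ = [39, -10]
step 0: S = H·P̄·Hᵀ + R = [781 -576; -576 1139]
step 0: K = P̄·Hᵀ·S⁻¹ = [-137572/557783 -50962/557783; -140750/557783 51250/557783; 47592/557783 134253/557783]
step 0: x' = x̄ + K·y = [-951207/557783, 1807212/557783, -1159791/557783]
step 0: P' = (I − K·H)·P̄ = [4987796/557783 -4919010/557783 4907964/557783; -4919010/557783 4989385/557783 -4931760/557783; 4907964/557783 -4931760/557783 5013330/557783]
step 1: x̄ = F·x = [-1693830/557783, -9435048/557783, -1942263/557783]
step 1: P̄ = F·P·Fᵀ + Q = [21013493/557783 69352644/557783 344124/557783; 69352644/557783 245177398/557783 373329/557783; 344124/557783 373329/557783 2926104/557783]
step 1: y = z − H·x̄ = [-22815539/557783, 21887489/557783]
step 1: S = H·P̄·Hᵀ + R = [1620142499/557783 -1081692612/557783; -1081692612/557783 754178215/557783]
step 1: K = P̄·Hᵀ·S⁻¹ = [-2018524226/13271231461 -5641435685/92898620227; -4563221632/13271231461 6182281991/92898620227; 2266288002/13271231461 23884111854/92898620227]
step 1: x' = x̄ + K·y = [74481825381/92898620227, -22234066167/92898620227, -35168503527/92898620227]
step 1: P' = (I − K·H)·P̄ = [122291184586/92898620227 -115226349795/92898620227 113820337602/92898620227; -115226349795/92898620227 131197625507/92898620227 -121752345609/92898620227; 113820337602/92898620227 -121752345609/92898620227 135031084176/92898620227]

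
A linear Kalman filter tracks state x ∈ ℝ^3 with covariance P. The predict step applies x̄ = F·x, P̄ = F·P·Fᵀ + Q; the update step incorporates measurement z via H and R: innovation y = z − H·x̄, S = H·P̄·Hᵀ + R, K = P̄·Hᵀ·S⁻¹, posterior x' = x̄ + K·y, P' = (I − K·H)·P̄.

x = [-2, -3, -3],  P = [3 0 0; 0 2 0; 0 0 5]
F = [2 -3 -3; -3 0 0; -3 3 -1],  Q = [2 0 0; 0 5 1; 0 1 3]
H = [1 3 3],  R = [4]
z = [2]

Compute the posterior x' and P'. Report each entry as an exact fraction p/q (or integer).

x̄ = F·x = [14, 6, 0]
P̄ = F·P·Fᵀ + Q = [77 -18 -21; -18 32 28; -21 28 53]
y = z − H·x̄ = [-30]
S = H·P̄·Hᵀ + R = [1116]
K = P̄·Hᵀ·S⁻¹ = [-10/279; 9/62; 37/186]
x' = x̄ + K·y = [1402/93, 51/31, -185/31]
P' = (I − K·H)·P̄ = [21083/279 -378/31 -1213/93; -378/31 263/31 -131/31; -1213/93 -131/31 274/31]

x' = [1402/93, 51/31, -185/31]
P' = [21083/279 -378/31 -1213/93; -378/31 263/31 -131/31; -1213/93 -131/31 274/31]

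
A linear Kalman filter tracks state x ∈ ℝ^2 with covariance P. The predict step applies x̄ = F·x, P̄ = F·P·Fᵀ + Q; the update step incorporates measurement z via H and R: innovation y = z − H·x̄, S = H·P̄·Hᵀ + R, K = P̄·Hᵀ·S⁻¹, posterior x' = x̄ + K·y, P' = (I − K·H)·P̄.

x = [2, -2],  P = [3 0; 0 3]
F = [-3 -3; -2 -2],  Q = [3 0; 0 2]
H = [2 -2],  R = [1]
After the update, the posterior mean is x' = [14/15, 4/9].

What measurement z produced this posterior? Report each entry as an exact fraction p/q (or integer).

z = [1]

x̄ = F·x = [0, 0]
P̄ = F·P·Fᵀ + Q = [57 36; 36 26]
S = H·P̄·Hᵀ + R = [45]
K = P̄·Hᵀ·S⁻¹ = [14/15; 4/9]
x' − x̄ = [14/15, 4/9] = K·y
y = (KᵀK)⁻¹·Kᵀ·(x' − x̄) = [1]
z = y + H·x̄ = [1] + [0] = [1]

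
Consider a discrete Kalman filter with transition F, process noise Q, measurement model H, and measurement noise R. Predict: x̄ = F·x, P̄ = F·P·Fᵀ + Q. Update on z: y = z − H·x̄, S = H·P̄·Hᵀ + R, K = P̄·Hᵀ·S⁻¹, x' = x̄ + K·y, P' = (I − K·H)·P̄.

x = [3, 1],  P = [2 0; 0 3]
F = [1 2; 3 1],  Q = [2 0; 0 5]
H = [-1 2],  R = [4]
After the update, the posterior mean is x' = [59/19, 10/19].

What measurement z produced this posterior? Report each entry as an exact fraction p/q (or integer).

z = [-3]

x̄ = F·x = [5, 10]
P̄ = F·P·Fᵀ + Q = [16 12; 12 26]
S = H·P̄·Hᵀ + R = [76]
K = P̄·Hᵀ·S⁻¹ = [2/19; 10/19]
x' − x̄ = [-36/19, -180/19] = K·y
y = (KᵀK)⁻¹·Kᵀ·(x' − x̄) = [-18]
z = y + H·x̄ = [-18] + [15] = [-3]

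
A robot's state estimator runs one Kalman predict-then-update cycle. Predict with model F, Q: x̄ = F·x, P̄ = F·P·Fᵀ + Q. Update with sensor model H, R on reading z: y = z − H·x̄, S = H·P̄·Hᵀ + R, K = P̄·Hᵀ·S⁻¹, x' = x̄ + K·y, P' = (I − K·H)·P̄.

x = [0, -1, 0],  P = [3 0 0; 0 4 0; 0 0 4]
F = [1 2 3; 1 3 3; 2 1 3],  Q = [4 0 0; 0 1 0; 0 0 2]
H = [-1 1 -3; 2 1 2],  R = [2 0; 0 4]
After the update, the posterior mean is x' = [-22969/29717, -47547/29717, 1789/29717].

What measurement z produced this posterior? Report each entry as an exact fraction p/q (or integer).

x̄ = F·x = [-2, -3, -1]
P̄ = F·P·Fᵀ + Q = [59 63 50; 63 76 54; 50 54 54]
S = H·P̄·Hᵀ + R = [473 -757; -757 1400]
K = P̄·Hᵀ·S⁻¹ = [8317/89151 22391/89151; 8690/29717 11279/29717; -7622/29717 1440/29717]
x' − x̄ = [36465/29717, 41604/29717, 31506/29717] = K·y
y = (KᵀK)⁻¹·Kᵀ·(x' − x̄) = [-3, 6]
z = y + H·x̄ = [-3, 6] + [2, -9] = [-1, -3]

z = [-1, -3]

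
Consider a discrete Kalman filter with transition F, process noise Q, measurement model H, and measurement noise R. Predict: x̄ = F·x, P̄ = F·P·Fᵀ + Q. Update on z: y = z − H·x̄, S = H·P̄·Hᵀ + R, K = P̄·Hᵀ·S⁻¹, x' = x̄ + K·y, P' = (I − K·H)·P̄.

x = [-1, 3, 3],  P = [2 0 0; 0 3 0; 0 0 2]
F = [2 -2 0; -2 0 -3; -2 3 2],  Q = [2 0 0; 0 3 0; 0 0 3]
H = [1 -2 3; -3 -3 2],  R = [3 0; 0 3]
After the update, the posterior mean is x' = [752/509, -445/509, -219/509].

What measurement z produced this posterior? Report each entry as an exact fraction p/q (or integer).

x̄ = F·x = [-8, -7, 17]
P̄ = F·P·Fᵀ + Q = [22 -8 -26; -8 29 -4; -26 -4 46]
S = H·P̄·Hᵀ + R = [479 594; 594 862]
K = P̄·Hᵀ·S⁻¹ = [10678/30031 -10633/30031; -12531/30031 12323/60062; -2334/30031 7949/30031]
x' − x̄ = [4824/509, 3118/509, -8872/509] = K·y
y = (KᵀK)⁻¹·Kᵀ·(x' − x̄) = [-55, -82]
z = y + H·x̄ = [-55, -82] + [57, 79] = [2, -3]

z = [2, -3]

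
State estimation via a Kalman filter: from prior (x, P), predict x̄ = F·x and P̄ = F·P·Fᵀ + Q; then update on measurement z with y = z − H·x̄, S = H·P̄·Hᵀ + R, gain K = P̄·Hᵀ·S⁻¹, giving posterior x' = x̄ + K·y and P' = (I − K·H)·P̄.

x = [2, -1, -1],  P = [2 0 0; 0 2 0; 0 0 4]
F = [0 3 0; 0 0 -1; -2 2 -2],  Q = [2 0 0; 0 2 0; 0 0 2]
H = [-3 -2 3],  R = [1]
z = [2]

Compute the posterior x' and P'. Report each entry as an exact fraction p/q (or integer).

x' = [-765/199, 283/199, -446/199]
P' = [3404/199 288/199 3588/199; 288/199 1050/199 992/199; 3588/199 992/199 4266/199]

x̄ = F·x = [-3, 1, -4]
P̄ = F·P·Fᵀ + Q = [20 0 12; 0 6 8; 12 8 34]
y = z − H·x̄ = [7]
S = H·P̄·Hᵀ + R = [199]
K = P̄·Hᵀ·S⁻¹ = [-24/199; 12/199; 50/199]
x' = x̄ + K·y = [-765/199, 283/199, -446/199]
P' = (I − K·H)·P̄ = [3404/199 288/199 3588/199; 288/199 1050/199 992/199; 3588/199 992/199 4266/199]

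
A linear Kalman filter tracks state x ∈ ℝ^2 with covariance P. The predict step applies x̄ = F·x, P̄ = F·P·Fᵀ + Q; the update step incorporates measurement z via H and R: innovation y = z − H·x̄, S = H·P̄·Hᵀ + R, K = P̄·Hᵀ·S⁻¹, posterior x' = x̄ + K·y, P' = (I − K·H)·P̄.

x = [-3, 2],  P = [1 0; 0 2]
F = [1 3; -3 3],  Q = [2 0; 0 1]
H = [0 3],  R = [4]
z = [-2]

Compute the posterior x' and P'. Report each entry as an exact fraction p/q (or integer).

x̄ = F·x = [3, 15]
P̄ = F·P·Fᵀ + Q = [21 15; 15 28]
y = z − H·x̄ = [-47]
S = H·P̄·Hᵀ + R = [256]
K = P̄·Hᵀ·S⁻¹ = [45/256; 21/64]
x' = x̄ + K·y = [-1347/256, -27/64]
P' = (I − K·H)·P̄ = [3351/256 15/64; 15/64 7/16]

x' = [-1347/256, -27/64]
P' = [3351/256 15/64; 15/64 7/16]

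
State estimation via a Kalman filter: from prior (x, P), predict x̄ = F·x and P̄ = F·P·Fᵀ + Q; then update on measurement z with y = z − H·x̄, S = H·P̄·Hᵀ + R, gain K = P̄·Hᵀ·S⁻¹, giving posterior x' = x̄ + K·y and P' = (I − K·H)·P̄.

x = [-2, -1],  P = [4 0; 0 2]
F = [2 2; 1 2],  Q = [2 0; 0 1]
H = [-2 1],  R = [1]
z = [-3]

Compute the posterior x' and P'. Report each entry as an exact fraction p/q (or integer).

x' = [4/3, -7/54]
P' = [2 10/3; 10/3 341/54]

x̄ = F·x = [-6, -4]
P̄ = F·P·Fᵀ + Q = [26 16; 16 13]
y = z − H·x̄ = [-11]
S = H·P̄·Hᵀ + R = [54]
K = P̄·Hᵀ·S⁻¹ = [-2/3; -19/54]
x' = x̄ + K·y = [4/3, -7/54]
P' = (I − K·H)·P̄ = [2 10/3; 10/3 341/54]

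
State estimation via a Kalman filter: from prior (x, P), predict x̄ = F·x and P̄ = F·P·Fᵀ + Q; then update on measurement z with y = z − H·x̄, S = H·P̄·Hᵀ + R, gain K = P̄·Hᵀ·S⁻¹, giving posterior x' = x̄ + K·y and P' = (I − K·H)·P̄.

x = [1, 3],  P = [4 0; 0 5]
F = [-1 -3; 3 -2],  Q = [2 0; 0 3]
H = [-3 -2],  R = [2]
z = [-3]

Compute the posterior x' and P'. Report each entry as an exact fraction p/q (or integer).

x' = [-1759/913, 3969/913]
P' = [10842/913 -16074/913; -16074/913 24283/913]

x̄ = F·x = [-10, -3]
P̄ = F·P·Fᵀ + Q = [51 18; 18 59]
y = z − H·x̄ = [-39]
S = H·P̄·Hᵀ + R = [913]
K = P̄·Hᵀ·S⁻¹ = [-189/913; -172/913]
x' = x̄ + K·y = [-1759/913, 3969/913]
P' = (I − K·H)·P̄ = [10842/913 -16074/913; -16074/913 24283/913]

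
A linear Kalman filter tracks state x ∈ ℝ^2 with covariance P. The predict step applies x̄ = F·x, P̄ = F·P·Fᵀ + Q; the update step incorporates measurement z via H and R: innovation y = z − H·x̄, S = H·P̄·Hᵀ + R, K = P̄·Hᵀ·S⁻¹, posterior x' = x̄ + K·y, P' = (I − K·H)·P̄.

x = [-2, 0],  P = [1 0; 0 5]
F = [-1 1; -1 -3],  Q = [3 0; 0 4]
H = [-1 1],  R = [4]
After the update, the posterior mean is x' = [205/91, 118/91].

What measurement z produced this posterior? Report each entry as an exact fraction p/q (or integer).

x̄ = F·x = [2, 2]
P̄ = F·P·Fᵀ + Q = [9 -14; -14 50]
S = H·P̄·Hᵀ + R = [91]
K = P̄·Hᵀ·S⁻¹ = [-23/91; 64/91]
x' − x̄ = [23/91, -64/91] = K·y
y = (KᵀK)⁻¹·Kᵀ·(x' − x̄) = [-1]
z = y + H·x̄ = [-1] + [0] = [-1]

z = [-1]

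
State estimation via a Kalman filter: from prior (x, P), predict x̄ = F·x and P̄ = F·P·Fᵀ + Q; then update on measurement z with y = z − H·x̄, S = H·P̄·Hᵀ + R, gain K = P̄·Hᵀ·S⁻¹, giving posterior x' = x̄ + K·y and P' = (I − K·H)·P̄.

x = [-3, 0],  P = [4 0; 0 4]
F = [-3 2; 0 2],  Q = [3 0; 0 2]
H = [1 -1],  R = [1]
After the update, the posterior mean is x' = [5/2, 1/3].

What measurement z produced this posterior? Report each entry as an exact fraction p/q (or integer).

z = [2]

x̄ = F·x = [9, 0]
P̄ = F·P·Fᵀ + Q = [55 16; 16 18]
S = H·P̄·Hᵀ + R = [42]
K = P̄·Hᵀ·S⁻¹ = [13/14; -1/21]
x' − x̄ = [-13/2, 1/3] = K·y
y = (KᵀK)⁻¹·Kᵀ·(x' − x̄) = [-7]
z = y + H·x̄ = [-7] + [9] = [2]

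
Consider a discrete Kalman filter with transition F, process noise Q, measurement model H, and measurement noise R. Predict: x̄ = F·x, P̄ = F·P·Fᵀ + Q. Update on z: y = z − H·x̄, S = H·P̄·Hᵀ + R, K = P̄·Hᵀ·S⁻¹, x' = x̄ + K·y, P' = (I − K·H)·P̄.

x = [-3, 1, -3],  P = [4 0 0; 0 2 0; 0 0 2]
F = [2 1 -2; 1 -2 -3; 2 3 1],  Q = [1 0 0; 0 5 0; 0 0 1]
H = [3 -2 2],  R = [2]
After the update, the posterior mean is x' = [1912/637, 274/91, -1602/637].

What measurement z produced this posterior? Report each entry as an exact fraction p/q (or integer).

x̄ = F·x = [1, 4, -6]
P̄ = F·P·Fᵀ + Q = [27 16 18; 16 35 -10; 18 -10 37]
S = H·P̄·Hᵀ + R = [637]
K = P̄·Hᵀ·S⁻¹ = [85/637; -6/91; 148/637]
x' − x̄ = [1275/637, -90/91, 2220/637] = K·y
y = (KᵀK)⁻¹·Kᵀ·(x' − x̄) = [15]
z = y + H·x̄ = [15] + [-17] = [-2]

z = [-2]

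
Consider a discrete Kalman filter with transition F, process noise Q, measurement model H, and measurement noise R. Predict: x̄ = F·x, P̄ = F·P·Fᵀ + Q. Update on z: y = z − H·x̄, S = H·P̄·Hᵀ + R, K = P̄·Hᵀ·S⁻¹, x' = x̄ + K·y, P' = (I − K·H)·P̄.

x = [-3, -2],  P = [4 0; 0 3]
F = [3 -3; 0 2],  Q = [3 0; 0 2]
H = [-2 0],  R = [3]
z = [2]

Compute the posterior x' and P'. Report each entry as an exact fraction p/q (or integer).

x̄ = F·x = [-3, -4]
P̄ = F·P·Fᵀ + Q = [66 -18; -18 14]
y = z − H·x̄ = [-4]
S = H·P̄·Hᵀ + R = [267]
K = P̄·Hᵀ·S⁻¹ = [-44/89; 12/89]
x' = x̄ + K·y = [-91/89, -404/89]
P' = (I − K·H)·P̄ = [66/89 -18/89; -18/89 814/89]

x' = [-91/89, -404/89]
P' = [66/89 -18/89; -18/89 814/89]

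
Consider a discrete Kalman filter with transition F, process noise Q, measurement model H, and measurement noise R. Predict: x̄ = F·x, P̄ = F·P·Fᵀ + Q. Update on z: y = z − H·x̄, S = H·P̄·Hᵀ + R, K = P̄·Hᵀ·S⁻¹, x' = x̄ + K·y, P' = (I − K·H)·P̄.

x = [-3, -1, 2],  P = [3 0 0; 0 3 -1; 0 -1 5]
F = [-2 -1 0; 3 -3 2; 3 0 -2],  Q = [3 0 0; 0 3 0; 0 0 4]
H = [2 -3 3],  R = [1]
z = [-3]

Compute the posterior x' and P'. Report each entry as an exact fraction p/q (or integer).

x' = [8065/1159, -6766/1159, -13307/1159]
P' = [20853/1159 -8947/1159 -22850/1159; -8947/1159 25867/1159 31739/1159; -22850/1159 31739/1159 47009/1159]

x̄ = F·x = [7, -2, -13]
P̄ = F·P·Fᵀ + Q = [18 -7 -20; -7 89 1; -20 1 51]
y = z − H·x̄ = [16]
S = H·P̄·Hᵀ + R = [1159]
K = P̄·Hᵀ·S⁻¹ = [-3/1159; -278/1159; 110/1159]
x' = x̄ + K·y = [8065/1159, -6766/1159, -13307/1159]
P' = (I − K·H)·P̄ = [20853/1159 -8947/1159 -22850/1159; -8947/1159 25867/1159 31739/1159; -22850/1159 31739/1159 47009/1159]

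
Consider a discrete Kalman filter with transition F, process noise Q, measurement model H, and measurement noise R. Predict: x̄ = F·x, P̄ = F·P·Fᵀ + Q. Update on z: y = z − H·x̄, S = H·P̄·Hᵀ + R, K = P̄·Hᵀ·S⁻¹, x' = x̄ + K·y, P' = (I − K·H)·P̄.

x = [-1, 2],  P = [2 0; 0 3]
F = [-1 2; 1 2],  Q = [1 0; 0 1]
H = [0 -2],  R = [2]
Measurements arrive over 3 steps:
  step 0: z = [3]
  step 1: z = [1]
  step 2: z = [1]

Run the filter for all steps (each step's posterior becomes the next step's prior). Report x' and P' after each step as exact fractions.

step 0: x' = [65/31, -42/31], P' = [265/31 10/31; 10/31 15/31]
step 1: x' = [-4002/823, -415/823], P' = [5678/823 -205/823; -205/823 396/823]
step 2: x' = [15194/15353, -12097/15353], P' = [125391/15353 -4094/15353; -4094/15353 7265/15353]

step 0: x̄ = F·x = [5, 3]
step 0: P̄ = F·P·Fᵀ + Q = [15 10; 10 15]
step 0: y = z − H·x̄ = [9]
step 0: S = H·P̄·Hᵀ + R = [62]
step 0: K = P̄·Hᵀ·S⁻¹ = [-10/31; -15/31]
step 0: x' = x̄ + K·y = [65/31, -42/31]
step 0: P' = (I − K·H)·P̄ = [265/31 10/31; 10/31 15/31]
step 1: x̄ = F·x = [-149/31, -19/31]
step 1: P̄ = F·P·Fᵀ + Q = [316/31 -205/31; -205/31 396/31]
step 1: y = z − H·x̄ = [-7/31]
step 1: S = H·P̄·Hᵀ + R = [1646/31]
step 1: K = P̄·Hᵀ·S⁻¹ = [205/823; -396/823]
step 1: x' = x̄ + K·y = [-4002/823, -415/823]
step 1: P' = (I − K·H)·P̄ = [5678/823 -205/823; -205/823 396/823]
step 2: x̄ = F·x = [3172/823, -4832/823]
step 2: P̄ = F·P·Fᵀ + Q = [8905/823 -4094/823; -4094/823 7265/823]
step 2: y = z − H·x̄ = [-8841/823]
step 2: S = H·P̄·Hᵀ + R = [30706/823]
step 2: K = P̄·Hᵀ·S⁻¹ = [4094/15353; -7265/15353]
step 2: x' = x̄ + K·y = [15194/15353, -12097/15353]
step 2: P' = (I − K·H)·P̄ = [125391/15353 -4094/15353; -4094/15353 7265/15353]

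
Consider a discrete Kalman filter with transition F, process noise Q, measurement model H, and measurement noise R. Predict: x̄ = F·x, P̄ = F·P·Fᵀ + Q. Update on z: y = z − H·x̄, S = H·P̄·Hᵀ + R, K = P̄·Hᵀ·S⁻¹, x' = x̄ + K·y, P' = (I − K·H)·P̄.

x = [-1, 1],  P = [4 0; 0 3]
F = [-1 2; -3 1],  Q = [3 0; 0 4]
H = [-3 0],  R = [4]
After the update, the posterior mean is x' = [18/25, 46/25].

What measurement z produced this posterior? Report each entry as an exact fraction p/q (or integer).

z = [-2]

x̄ = F·x = [3, 4]
P̄ = F·P·Fᵀ + Q = [19 18; 18 43]
S = H·P̄·Hᵀ + R = [175]
K = P̄·Hᵀ·S⁻¹ = [-57/175; -54/175]
x' − x̄ = [-57/25, -54/25] = K·y
y = (KᵀK)⁻¹·Kᵀ·(x' − x̄) = [7]
z = y + H·x̄ = [7] + [-9] = [-2]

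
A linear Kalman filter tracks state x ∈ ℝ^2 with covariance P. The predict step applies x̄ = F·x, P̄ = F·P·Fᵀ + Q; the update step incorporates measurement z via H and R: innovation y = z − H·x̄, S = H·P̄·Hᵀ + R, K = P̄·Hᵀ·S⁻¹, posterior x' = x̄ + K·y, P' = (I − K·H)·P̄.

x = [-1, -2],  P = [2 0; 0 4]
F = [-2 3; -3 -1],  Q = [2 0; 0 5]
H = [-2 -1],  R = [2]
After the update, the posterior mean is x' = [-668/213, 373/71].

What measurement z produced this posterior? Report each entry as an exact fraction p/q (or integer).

x̄ = F·x = [-4, 5]
P̄ = F·P·Fᵀ + Q = [46 0; 0 27]
S = H·P̄·Hᵀ + R = [213]
K = P̄·Hᵀ·S⁻¹ = [-92/213; -9/71]
x' − x̄ = [184/213, 18/71] = K·y
y = (KᵀK)⁻¹·Kᵀ·(x' − x̄) = [-2]
z = y + H·x̄ = [-2] + [3] = [1]

z = [1]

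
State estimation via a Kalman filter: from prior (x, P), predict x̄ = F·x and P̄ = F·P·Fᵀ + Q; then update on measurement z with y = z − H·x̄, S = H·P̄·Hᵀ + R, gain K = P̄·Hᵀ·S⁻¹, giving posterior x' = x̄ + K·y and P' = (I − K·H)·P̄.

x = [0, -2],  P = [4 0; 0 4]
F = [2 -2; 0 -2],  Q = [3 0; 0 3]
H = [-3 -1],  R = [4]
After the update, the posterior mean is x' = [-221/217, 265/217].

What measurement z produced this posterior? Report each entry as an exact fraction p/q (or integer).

x̄ = F·x = [4, 4]
P̄ = F·P·Fᵀ + Q = [35 16; 16 19]
S = H·P̄·Hᵀ + R = [434]
K = P̄·Hᵀ·S⁻¹ = [-121/434; -67/434]
x' − x̄ = [-1089/217, -603/217] = K·y
y = (KᵀK)⁻¹·Kᵀ·(x' − x̄) = [18]
z = y + H·x̄ = [18] + [-16] = [2]

z = [2]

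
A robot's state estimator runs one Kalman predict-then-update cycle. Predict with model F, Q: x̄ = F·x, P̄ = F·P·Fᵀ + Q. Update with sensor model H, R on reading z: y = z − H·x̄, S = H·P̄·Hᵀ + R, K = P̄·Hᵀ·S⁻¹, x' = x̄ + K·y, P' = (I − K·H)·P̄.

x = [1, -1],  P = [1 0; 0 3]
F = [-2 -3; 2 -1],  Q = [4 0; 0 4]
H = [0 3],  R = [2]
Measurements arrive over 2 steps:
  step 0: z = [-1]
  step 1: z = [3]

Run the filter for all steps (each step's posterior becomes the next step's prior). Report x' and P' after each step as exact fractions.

step 0: x' = [-49/101, -27/101], P' = [3310/101 10/101; 10/101 22/101]
step 1: x' = [3793/30709, 30623/30709], P' = [355317/30709 -6607/30709; -6607/30709 6813/30709]

step 0: x̄ = F·x = [1, 3]
step 0: P̄ = F·P·Fᵀ + Q = [35 5; 5 11]
step 0: y = z − H·x̄ = [-10]
step 0: S = H·P̄·Hᵀ + R = [101]
step 0: K = P̄·Hᵀ·S⁻¹ = [15/101; 33/101]
step 0: x' = x̄ + K·y = [-49/101, -27/101]
step 0: P' = (I − K·H)·P̄ = [3310/101 10/101; 10/101 22/101]
step 1: x̄ = F·x = [179/101, -71/101]
step 1: P̄ = F·P·Fᵀ + Q = [13962/101 -13214/101; -13214/101 13626/101]
step 1: y = z − H·x̄ = [516/101]
step 1: S = H·P̄·Hᵀ + R = [122836/101]
step 1: K = P̄·Hᵀ·S⁻¹ = [-19821/61418; 20439/61418]
step 1: x' = x̄ + K·y = [3793/30709, 30623/30709]
step 1: P' = (I − K·H)·P̄ = [355317/30709 -6607/30709; -6607/30709 6813/30709]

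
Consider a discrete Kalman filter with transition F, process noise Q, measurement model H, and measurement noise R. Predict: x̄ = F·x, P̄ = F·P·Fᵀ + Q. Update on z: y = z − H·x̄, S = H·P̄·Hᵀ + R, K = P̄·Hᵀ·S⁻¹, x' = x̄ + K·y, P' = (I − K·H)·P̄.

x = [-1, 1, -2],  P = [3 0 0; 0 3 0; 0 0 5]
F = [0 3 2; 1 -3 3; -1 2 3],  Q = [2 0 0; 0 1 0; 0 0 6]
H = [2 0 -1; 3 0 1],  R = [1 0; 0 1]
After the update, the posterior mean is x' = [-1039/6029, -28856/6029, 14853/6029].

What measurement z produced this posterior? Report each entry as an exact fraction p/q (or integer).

z = [-3, 2]

x̄ = F·x = [-1, -10, -3]
P̄ = F·P·Fᵀ + Q = [49 3 48; 3 76 24; 48 24 66]
S = H·P̄·Hᵀ + R = [71 180; 180 796]
K = P̄·Hᵀ·S⁻¹ = [1175/6029 4845/24116; -5067/6029 5583/24116; -3480/6029 4755/12058]
x' − x̄ = [4990/6029, 31434/6029, 32940/6029] = K·y
y = (KᵀK)⁻¹·Kᵀ·(x' − x̄) = [-4, 8]
z = y + H·x̄ = [-4, 8] + [1, -6] = [-3, 2]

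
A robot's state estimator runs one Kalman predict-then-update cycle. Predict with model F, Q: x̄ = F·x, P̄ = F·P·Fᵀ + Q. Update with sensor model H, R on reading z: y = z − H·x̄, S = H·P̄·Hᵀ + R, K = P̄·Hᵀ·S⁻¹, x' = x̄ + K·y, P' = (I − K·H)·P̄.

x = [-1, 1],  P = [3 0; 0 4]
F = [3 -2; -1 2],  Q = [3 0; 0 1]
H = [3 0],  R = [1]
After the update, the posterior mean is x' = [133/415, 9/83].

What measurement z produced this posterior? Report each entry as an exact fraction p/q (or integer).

z = [1]

x̄ = F·x = [-5, 3]
P̄ = F·P·Fᵀ + Q = [46 -25; -25 20]
S = H·P̄·Hᵀ + R = [415]
K = P̄·Hᵀ·S⁻¹ = [138/415; -15/83]
x' − x̄ = [2208/415, -240/83] = K·y
y = (KᵀK)⁻¹·Kᵀ·(x' − x̄) = [16]
z = y + H·x̄ = [16] + [-15] = [1]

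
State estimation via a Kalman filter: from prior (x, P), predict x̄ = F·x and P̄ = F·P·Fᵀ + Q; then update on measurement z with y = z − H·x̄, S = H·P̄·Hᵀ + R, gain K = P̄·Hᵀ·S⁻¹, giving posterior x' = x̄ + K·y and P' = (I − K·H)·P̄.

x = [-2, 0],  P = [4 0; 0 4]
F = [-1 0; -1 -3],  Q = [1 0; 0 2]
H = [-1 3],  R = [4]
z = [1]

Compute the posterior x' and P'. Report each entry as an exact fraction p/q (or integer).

x̄ = F·x = [2, 2]
P̄ = F·P·Fᵀ + Q = [5 4; 4 42]
y = z − H·x̄ = [-3]
S = H·P̄·Hᵀ + R = [363]
K = P̄·Hᵀ·S⁻¹ = [7/363; 122/363]
x' = x̄ + K·y = [235/121, 120/121]
P' = (I − K·H)·P̄ = [1766/363 598/363; 598/363 362/363]

x' = [235/121, 120/121]
P' = [1766/363 598/363; 598/363 362/363]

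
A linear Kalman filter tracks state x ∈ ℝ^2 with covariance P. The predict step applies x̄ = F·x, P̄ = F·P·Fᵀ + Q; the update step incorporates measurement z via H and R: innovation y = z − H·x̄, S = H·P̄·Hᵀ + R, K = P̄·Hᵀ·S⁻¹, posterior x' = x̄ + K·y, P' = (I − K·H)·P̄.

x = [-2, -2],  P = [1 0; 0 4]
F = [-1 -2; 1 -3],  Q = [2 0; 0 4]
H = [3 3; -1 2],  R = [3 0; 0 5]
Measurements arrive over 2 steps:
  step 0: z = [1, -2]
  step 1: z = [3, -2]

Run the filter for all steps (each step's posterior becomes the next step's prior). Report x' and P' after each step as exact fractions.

step 0: x̄ = F·x = [6, 4]
step 0: P̄ = F·P·Fᵀ + Q = [19 23; 23 41]
step 0: y = z − H·x̄ = [-29, -4]
step 0: S = H·P̄·Hᵀ + R = [957 258; 258 96]
step 0: K = P̄·Hᵀ·S⁻¹ = [15/74 -39/148; 535/4218 2309/8436]
step 0: x' = x̄ + K·y = [87/74, -1087/1406]
step 0: P' = (I − K·H)·P̄ = [85/148 -55/148; -55/148 4205/8436]
step 1: x̄ = F·x = [521/1406, 2457/703]
step 1: P̄ = F·P·Fᵀ + Q = [25997/8436 2875/1406; 2875/1406 7937/703]
step 1: y = z − H·x̄ = [-12087/1406, -12119/1406]
step 1: S = H·P̄·Hᵀ + R = [475659/2812 181741/2812; 181741/2812 380153/8436]
step 1: K = P̄·Hᵀ·S⁻¹ = [1765663/9688694 -2315639/9688694; 668592/4844347 1248690/4844347]
step 1: x' = x̄ + K·y = [8370889/9688694, 420324/4844347]
step 1: P' = (I − K·H)·P̄ = [5036507/9688694 -1635422/4844347; -1635422/4844347 2304014/4844347]

step 0: x' = [87/74, -1087/1406], P' = [85/148 -55/148; -55/148 4205/8436]
step 1: x' = [8370889/9688694, 420324/4844347], P' = [5036507/9688694 -1635422/4844347; -1635422/4844347 2304014/4844347]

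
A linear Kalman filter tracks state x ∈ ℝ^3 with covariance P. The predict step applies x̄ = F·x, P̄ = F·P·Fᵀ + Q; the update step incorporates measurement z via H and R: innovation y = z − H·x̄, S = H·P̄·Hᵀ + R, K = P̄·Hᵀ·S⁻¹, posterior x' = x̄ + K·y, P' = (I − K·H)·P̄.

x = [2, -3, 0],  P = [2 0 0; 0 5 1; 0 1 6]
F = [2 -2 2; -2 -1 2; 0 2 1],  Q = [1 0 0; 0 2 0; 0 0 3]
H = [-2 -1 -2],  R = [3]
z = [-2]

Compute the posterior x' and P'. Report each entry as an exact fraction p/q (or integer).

x' = [1765/201, -827/402, -2707/402]
P' = [4243/201 -145/201 -4097/201; -145/201 6845/402 -3005/402; -4097/201 -3005/402 9785/402]

x̄ = F·x = [10, -1, -6]
P̄ = F·P·Fᵀ + Q = [45 20 -6; 20 35 5; -6 5 33]
y = z − H·x̄ = [5]
S = H·P̄·Hᵀ + R = [402]
K = P̄·Hᵀ·S⁻¹ = [-49/201; -85/402; -59/402]
x' = x̄ + K·y = [1765/201, -827/402, -2707/402]
P' = (I − K·H)·P̄ = [4243/201 -145/201 -4097/201; -145/201 6845/402 -3005/402; -4097/201 -3005/402 9785/402]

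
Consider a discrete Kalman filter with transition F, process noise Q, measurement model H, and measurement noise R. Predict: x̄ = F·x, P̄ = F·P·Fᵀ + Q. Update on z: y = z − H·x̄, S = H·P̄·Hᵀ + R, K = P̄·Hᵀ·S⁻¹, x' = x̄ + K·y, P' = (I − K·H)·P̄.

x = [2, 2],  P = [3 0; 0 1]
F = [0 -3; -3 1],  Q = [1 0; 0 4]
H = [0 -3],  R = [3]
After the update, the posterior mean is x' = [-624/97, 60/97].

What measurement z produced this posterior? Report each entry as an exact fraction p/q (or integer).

x̄ = F·x = [-6, -4]
P̄ = F·P·Fᵀ + Q = [10 -3; -3 32]
S = H·P̄·Hᵀ + R = [291]
K = P̄·Hᵀ·S⁻¹ = [3/97; -32/97]
x' − x̄ = [-42/97, 448/97] = K·y
y = (KᵀK)⁻¹·Kᵀ·(x' − x̄) = [-14]
z = y + H·x̄ = [-14] + [12] = [-2]

z = [-2]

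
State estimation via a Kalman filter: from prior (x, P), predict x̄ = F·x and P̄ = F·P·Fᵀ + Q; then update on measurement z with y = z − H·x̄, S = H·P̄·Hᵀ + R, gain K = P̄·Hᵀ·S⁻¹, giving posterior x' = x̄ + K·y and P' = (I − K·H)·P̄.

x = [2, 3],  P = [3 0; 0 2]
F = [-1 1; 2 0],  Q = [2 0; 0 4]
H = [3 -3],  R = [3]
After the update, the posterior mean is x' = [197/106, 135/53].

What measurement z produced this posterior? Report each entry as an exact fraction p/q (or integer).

z = [-2]

x̄ = F·x = [1, 4]
P̄ = F·P·Fᵀ + Q = [7 -6; -6 16]
S = H·P̄·Hᵀ + R = [318]
K = P̄·Hᵀ·S⁻¹ = [13/106; -11/53]
x' − x̄ = [91/106, -77/53] = K·y
y = (KᵀK)⁻¹·Kᵀ·(x' − x̄) = [7]
z = y + H·x̄ = [7] + [-9] = [-2]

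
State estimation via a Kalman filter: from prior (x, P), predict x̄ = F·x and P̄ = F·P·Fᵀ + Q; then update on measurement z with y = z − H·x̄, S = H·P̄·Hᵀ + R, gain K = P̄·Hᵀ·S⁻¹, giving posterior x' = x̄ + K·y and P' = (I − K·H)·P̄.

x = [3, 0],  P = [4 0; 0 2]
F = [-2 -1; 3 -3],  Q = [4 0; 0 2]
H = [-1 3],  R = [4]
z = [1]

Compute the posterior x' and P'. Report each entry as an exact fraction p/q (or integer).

x' = [-698/319, -105/319]
P' = [4130/319 1326/319; 1326/319 566/319]

x̄ = F·x = [-6, 9]
P̄ = F·P·Fᵀ + Q = [22 -18; -18 56]
y = z − H·x̄ = [-32]
S = H·P̄·Hᵀ + R = [638]
K = P̄·Hᵀ·S⁻¹ = [-38/319; 93/319]
x' = x̄ + K·y = [-698/319, -105/319]
P' = (I − K·H)·P̄ = [4130/319 1326/319; 1326/319 566/319]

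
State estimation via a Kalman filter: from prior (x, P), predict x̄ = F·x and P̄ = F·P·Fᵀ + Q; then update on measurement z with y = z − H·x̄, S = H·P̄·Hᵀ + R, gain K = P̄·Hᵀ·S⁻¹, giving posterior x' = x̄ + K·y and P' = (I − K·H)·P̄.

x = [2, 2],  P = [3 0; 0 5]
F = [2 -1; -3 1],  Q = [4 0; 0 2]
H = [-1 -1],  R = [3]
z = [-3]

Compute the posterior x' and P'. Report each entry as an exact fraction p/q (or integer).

x̄ = F·x = [2, -4]
P̄ = F·P·Fᵀ + Q = [21 -23; -23 34]
y = z − H·x̄ = [-5]
S = H·P̄·Hᵀ + R = [12]
K = P̄·Hᵀ·S⁻¹ = [1/6; -11/12]
x' = x̄ + K·y = [7/6, 7/12]
P' = (I − K·H)·P̄ = [62/3 -127/6; -127/6 287/12]

x' = [7/6, 7/12]
P' = [62/3 -127/6; -127/6 287/12]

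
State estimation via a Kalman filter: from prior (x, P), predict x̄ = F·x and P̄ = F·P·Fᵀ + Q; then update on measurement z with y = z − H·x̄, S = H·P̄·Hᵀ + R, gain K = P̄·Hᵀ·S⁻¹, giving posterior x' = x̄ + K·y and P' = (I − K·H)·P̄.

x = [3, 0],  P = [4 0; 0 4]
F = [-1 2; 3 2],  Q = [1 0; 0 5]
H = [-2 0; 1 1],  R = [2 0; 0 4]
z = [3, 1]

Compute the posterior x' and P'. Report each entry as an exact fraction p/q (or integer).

x' = [-419/262, 797/262]
P' = [253/524 -233/524; -233/524 10857/2620]

x̄ = F·x = [-3, 9]
P̄ = F·P·Fᵀ + Q = [21 4; 4 57]
y = z − H·x̄ = [-3, -5]
S = H·P̄·Hᵀ + R = [86 -50; -50 90]
K = P̄·Hᵀ·S⁻¹ = [-253/524 5/524; 233/524 2423/2620]
x' = x̄ + K·y = [-419/262, 797/262]
P' = (I − K·H)·P̄ = [253/524 -233/524; -233/524 10857/2620]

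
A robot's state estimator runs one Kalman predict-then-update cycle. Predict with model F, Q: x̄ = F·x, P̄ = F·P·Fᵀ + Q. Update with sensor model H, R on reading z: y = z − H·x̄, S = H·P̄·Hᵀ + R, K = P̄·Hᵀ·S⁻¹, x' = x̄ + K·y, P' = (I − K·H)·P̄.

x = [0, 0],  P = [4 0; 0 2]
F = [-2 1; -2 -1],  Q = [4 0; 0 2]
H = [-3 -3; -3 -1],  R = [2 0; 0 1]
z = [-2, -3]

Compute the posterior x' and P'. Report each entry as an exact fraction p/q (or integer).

x̄ = F·x = [0, 0]
P̄ = F·P·Fᵀ + Q = [22 14; 14 20]
y = z − H·x̄ = [-2, -3]
S = H·P̄·Hᵀ + R = [632 426; 426 303]
K = P̄·Hᵀ·S⁻¹ = [113/835 -1138/2505; -749/1670 1067/2505]
x' = x̄ + K·y = [912/835, -318/835]
P' = (I − K·H)·P̄ = [682/2505 -908/2505; -908/2505 1657/2505]

x' = [912/835, -318/835]
P' = [682/2505 -908/2505; -908/2505 1657/2505]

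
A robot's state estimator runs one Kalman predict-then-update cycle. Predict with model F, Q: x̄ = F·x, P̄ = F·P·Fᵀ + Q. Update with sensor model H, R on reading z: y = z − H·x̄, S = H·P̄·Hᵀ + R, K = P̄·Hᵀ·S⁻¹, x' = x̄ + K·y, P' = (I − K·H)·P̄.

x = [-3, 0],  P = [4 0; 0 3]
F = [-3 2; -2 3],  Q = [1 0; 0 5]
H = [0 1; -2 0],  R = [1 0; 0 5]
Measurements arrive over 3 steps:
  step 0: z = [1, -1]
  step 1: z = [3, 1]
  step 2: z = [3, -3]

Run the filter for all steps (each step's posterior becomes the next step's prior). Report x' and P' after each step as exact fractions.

step 0: x' = [347/399, 790/931], P' = [65/57 10/133; 10/133 864/931]
step 1: x' = [-282449/811533, 1515425/541022], P' = [857210/811533 26610/270511; 26610/270511 483959/541022]
step 2: x' = [135976247/78656843, 2807809982/865225273], P' = [82555685/78656843 7691910/78656843; 7691910/78656843 773332207/865225273]

step 0: x̄ = F·x = [9, 6]
step 0: P̄ = F·P·Fᵀ + Q = [49 42; 42 48]
step 0: y = z − H·x̄ = [-5, 17]
step 0: S = H·P̄·Hᵀ + R = [49 -84; -84 201]
step 0: K = P̄·Hᵀ·S⁻¹ = [10/133 -26/57; 864/931 -4/133]
step 0: x' = x̄ + K·y = [347/399, 790/931]
step 0: P' = (I − K·H)·P̄ = [65/57 10/133; 10/133 864/931]
step 1: x̄ = F·x = [-849/931, 2252/2793]
step 1: P̄ = F·P·Fᵀ + Q = [13102/931 10644/931; 10644/931 47513/2793]
step 1: y = z − H·x̄ = [6127/2793, -767/931]
step 1: S = H·P̄·Hᵀ + R = [50306/2793 -21288/931; -21288/931 57063/931]
step 1: K = P̄·Hᵀ·S⁻¹ = [26610/270511 -342884/811533; 483959/541022 -10644/270511]
step 1: x' = x̄ + K·y = [-282449/811533, 1515425/541022]
step 1: P' = (I − K·H)·P̄ = [857210/811533 26610/270511; 26610/270511 483959/541022]
step 2: x̄ = F·x = [1797874/270511, 14768621/1623066]
step 2: P̄ = F·P·Fᵀ + Q = [3490739/270511 2820367/270511; 2820367/270511 26123983/1623066]
step 2: y = z − H·x̄ = [-9899423/1623066, 2784215/270511]
step 2: S = H·P̄·Hᵀ + R = [27747049/1623066 -5640734/270511; -5640734/270511 15315511/270511]
step 2: K = P̄·Hᵀ·S⁻¹ = [7691910/78656843 -33022274/78656843; 773332207/865225273 -3076764/78656843]
step 2: x' = x̄ + K·y = [135976247/78656843, 2807809982/865225273]
step 2: P' = (I − K·H)·P̄ = [82555685/78656843 7691910/78656843; 7691910/78656843 773332207/865225273]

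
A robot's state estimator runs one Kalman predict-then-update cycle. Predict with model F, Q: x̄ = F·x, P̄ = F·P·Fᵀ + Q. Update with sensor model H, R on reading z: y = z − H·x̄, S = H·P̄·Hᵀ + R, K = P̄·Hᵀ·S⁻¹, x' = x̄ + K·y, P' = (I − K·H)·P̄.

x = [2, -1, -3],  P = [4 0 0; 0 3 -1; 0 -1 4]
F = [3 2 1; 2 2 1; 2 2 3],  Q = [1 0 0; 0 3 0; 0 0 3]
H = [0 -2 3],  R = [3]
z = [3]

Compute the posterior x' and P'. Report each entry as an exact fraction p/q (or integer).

x̄ = F·x = [1, -1, -7]
P̄ = F·P·Fᵀ + Q = [49 36 40; 36 31 32; 40 32 55]
y = z − H·x̄ = [22]
S = H·P̄·Hᵀ + R = [238]
K = P̄·Hᵀ·S⁻¹ = [24/119; 1/7; 101/238]
x' = x̄ + K·y = [647/119, 15/7, 278/119]
P' = (I − K·H)·P̄ = [4679/119 204/7 2336/119; 204/7 183/7 123/7; 2336/119 123/7 2889/238]

x' = [647/119, 15/7, 278/119]
P' = [4679/119 204/7 2336/119; 204/7 183/7 123/7; 2336/119 123/7 2889/238]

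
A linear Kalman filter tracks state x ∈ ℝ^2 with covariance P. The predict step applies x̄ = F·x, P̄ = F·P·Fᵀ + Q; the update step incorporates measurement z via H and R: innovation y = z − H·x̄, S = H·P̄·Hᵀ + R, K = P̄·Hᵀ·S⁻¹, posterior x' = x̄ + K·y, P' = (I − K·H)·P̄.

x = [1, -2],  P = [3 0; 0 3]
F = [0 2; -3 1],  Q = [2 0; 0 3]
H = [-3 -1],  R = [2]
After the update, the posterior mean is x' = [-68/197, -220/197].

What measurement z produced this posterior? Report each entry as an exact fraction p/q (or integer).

x̄ = F·x = [-4, -5]
P̄ = F·P·Fᵀ + Q = [14 6; 6 33]
S = H·P̄·Hᵀ + R = [197]
K = P̄·Hᵀ·S⁻¹ = [-48/197; -51/197]
x' − x̄ = [720/197, 765/197] = K·y
y = (KᵀK)⁻¹·Kᵀ·(x' − x̄) = [-15]
z = y + H·x̄ = [-15] + [17] = [2]

z = [2]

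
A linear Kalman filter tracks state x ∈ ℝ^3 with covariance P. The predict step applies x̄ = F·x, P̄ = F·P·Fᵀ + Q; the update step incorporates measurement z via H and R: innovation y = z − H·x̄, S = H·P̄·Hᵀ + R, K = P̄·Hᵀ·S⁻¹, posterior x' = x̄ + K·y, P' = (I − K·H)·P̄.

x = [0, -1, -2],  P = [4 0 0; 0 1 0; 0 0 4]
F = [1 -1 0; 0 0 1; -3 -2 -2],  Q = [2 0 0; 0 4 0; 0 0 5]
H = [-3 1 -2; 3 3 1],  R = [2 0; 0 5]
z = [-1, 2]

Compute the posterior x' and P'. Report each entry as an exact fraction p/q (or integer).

x̄ = F·x = [1, -2, 6]
P̄ = F·P·Fᵀ + Q = [7 0 -10; 0 8 -8; -10 -8 61]
y = z − H·x̄ = [16, -1]
S = H·P̄·Hᵀ + R = [229 -31; -31 93]
K = P̄·Hᵀ·S⁻¹ = [1/82 311/2542; 11/82 551/2542; -293/656 -1497/20336]
x' = x̄ + K·y = [2727/2542, -179/2542, -21815/20336]
P' = (I − K·H)·P̄ = [7202/1271 -2860/1271 -24497/2542; -2860/1271 1668/1271 9907/2542; -24497/2542 9907/2542 342675/20336]

x' = [2727/2542, -179/2542, -21815/20336]
P' = [7202/1271 -2860/1271 -24497/2542; -2860/1271 1668/1271 9907/2542; -24497/2542 9907/2542 342675/20336]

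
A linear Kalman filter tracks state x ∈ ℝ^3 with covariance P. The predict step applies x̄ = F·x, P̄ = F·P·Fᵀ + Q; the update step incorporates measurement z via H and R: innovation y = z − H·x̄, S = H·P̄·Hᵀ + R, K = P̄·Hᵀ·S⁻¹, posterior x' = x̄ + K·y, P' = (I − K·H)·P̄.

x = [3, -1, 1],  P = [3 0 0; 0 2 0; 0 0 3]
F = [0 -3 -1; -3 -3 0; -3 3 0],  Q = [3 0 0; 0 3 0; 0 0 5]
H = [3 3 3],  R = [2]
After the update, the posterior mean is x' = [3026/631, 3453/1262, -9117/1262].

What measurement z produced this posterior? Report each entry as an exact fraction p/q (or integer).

z = [1]

x̄ = F·x = [2, -6, -12]
P̄ = F·P·Fᵀ + Q = [24 18 -18; 18 48 9; -18 9 50]
S = H·P̄·Hᵀ + R = [1262]
K = P̄·Hᵀ·S⁻¹ = [36/631; 225/1262; 123/1262]
x' − x̄ = [1764/631, 11025/1262, 6027/1262] = K·y
y = (KᵀK)⁻¹·Kᵀ·(x' − x̄) = [49]
z = y + H·x̄ = [49] + [-48] = [1]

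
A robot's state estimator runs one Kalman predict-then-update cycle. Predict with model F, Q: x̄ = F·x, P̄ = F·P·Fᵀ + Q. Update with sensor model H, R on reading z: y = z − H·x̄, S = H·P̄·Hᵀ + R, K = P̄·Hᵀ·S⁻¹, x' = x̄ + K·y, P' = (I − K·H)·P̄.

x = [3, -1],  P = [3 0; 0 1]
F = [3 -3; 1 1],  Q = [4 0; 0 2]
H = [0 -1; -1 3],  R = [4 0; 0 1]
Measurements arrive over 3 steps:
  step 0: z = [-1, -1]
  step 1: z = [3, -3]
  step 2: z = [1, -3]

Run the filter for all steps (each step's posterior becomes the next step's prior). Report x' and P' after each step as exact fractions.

step 0: x' = [1637/223, 461/223], P' = [3854/223 1236/223; 1236/223 420/223]
step 1: x' = [-19011/82040, -45469/41020], P' = [719111/41020 118989/20510; 118989/20510 20771/10255]
step 2: x' = [16787796/6228661, -4772207/31143305], P' = [106414502/6228661 35234892/6228661; 35234892/6228661 61621476/31143305]

step 0: x̄ = F·x = [12, 2]
step 0: P̄ = F·P·Fᵀ + Q = [40 6; 6 6]
step 0: y = z − H·x̄ = [1, 5]
step 0: S = H·P̄·Hᵀ + R = [10 -12; -12 59]
step 0: K = P̄·Hᵀ·S⁻¹ = [-309/223 -146/223; -105/223 24/223]
step 0: x' = x̄ + K·y = [1637/223, 461/223]
step 0: P' = (I − K·H)·P̄ = [3854/223 1236/223; 1236/223 420/223]
step 1: x̄ = F·x = [3528/223, 2098/223]
step 1: P̄ = F·P·Fᵀ + Q = [17110/223 10302/223; 10302/223 7192/223]
step 1: y = z − H·x̄ = [2767/223, -3435/223]
step 1: S = H·P̄·Hᵀ + R = [8084/223 -11274/223; -11274/223 20249/223]
step 1: K = P̄·Hᵀ·S⁻¹ = [-118989/82040 -5177/41020; -20771/41020 5637/20510]
step 1: x' = x̄ + K·y = [-19011/82040, -45469/41020]
step 1: P' = (I − K·H)·P̄ = [719111/41020 118989/20510; 118989/20510 20771/10255]
step 2: x̄ = F·x = [215781/82040, -15707/11720]
step 2: P̄ = F·P·Fᵀ + Q = [3100231/41020 272583/5860; 272583/5860 194313/5860]
step 2: y = z − H·x̄ = [-3987/11720, 74877/20510]
step 2: S = H·P̄·Hᵀ + R = [217753/5860 -77589/1465; -77589/1465 983621/10255]
step 2: K = P̄·Hᵀ·S⁻¹ = [-8808723/6228661 -709826/6228661; -15405369/31143305 8689968/31143305]
step 2: x' = x̄ + K·y = [16787796/6228661, -4772207/31143305]
step 2: P' = (I − K·H)·P̄ = [106414502/6228661 35234892/6228661; 35234892/6228661 61621476/31143305]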